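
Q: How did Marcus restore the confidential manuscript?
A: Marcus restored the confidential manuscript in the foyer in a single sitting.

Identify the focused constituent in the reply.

in a single sitting

The wh-word "how" asks about the manner.
In the answer, "Marcus" and "the confidential manuscript" are given — repeated from the question.
"in the foyer" is also new, but it specifies the location, which is not what the question asks about — so it is not the focus.
The constituent filling the manner gap is "in a single sitting"; that is the focus.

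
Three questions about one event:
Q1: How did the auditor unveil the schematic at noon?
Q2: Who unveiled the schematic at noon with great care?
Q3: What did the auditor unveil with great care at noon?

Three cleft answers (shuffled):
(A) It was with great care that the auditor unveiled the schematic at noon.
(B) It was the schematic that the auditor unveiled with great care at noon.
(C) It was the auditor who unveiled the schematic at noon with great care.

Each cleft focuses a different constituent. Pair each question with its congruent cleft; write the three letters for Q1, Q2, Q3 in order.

ACB

Q1 asks about the manner; cleft (A) focuses "with great care", which is the manner — so Q1 → A.
Q2 asks about the subject (agent); cleft (C) focuses "the auditor", which is the subject (agent) — so Q2 → C.
Q3 asks about the direct object; cleft (B) focuses "the schematic", which is the direct object — so Q3 → B.
Mapping: Q1→A, Q2→C, Q3→B.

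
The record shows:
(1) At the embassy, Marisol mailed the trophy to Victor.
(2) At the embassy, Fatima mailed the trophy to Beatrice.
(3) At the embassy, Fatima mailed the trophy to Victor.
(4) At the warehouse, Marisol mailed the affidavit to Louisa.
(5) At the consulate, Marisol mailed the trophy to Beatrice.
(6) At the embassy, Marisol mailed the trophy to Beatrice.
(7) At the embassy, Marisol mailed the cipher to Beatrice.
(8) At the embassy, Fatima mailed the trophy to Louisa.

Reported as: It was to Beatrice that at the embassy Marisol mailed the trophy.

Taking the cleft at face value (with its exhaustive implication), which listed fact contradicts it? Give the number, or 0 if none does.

The cleft puts "Beatrice" in focus and presupposes the open proposition with agent = Marisol, thing = the trophy, setting = at the embassy.
The exhaustive reading says no other recipient fits that background.
Fact (1) shares the background but with recipient = Victor; exhaustivity is violated.

1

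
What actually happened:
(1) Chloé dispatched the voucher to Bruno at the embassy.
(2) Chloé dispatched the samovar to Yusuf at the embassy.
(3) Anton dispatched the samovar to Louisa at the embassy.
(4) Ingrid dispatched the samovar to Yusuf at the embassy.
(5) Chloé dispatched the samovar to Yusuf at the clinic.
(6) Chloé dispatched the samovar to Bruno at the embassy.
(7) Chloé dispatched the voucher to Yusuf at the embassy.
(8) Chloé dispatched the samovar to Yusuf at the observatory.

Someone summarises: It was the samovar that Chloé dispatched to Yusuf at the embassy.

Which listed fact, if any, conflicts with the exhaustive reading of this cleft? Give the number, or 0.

7

The cleft puts "the samovar" in focus and presupposes the open proposition with Chloé as agent and Yusuf as recipient and at the embassy as setting.
The exhaustive reading says no other thing fits that background.
Fact (7) shares the background but with thing = the voucher; exhaustivity is violated.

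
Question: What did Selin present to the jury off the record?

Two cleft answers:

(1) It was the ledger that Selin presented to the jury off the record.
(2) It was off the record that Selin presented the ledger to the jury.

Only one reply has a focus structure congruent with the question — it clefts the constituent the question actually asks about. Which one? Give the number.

1

The question word "what" targets the direct object.
Option (1) clefts "the ledger" — that matches what the question asks about.
Option (2) clefts "off the record" — the manner, not what was asked.
So the congruent reply is (1).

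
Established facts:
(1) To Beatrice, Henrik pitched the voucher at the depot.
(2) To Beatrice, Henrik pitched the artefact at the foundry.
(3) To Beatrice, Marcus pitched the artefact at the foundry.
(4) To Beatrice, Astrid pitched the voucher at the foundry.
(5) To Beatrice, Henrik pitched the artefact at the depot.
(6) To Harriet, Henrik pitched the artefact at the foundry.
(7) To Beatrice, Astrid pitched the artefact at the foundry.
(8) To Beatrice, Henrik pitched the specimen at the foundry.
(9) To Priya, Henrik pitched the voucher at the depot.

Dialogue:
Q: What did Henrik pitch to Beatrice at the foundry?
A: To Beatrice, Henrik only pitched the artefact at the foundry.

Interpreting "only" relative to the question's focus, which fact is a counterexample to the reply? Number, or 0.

8

The question "What did ...?" targets the thing, so in the reply the focus falls on "the artefact".
"Only" then excludes alternative things while the background — agent = Henrik, recipient = Beatrice, setting = at the foundry — is held fixed.
Fact (8) keeps agent = Henrik, recipient = Beatrice, setting = at the foundry but has thing = the specimen; that refutes the reply.
(Fact (6) would refute a reading with focus on the recipient — but that is not what the question asks.)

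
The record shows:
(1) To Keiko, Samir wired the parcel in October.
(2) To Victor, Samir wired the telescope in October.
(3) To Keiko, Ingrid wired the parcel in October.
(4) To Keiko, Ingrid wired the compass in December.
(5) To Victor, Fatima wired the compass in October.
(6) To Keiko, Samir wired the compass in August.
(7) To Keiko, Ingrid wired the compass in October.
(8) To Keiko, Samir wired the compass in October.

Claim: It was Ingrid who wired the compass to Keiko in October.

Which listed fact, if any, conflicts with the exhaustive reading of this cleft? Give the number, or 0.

The cleft puts "Ingrid" in focus and presupposes the open proposition with the compass as thing and Keiko as recipient and in October as setting.
Exhaustivity: Ingrid is the only agent satisfying that background.
But fact (8) also has the compass as thing and Keiko as recipient and in October as setting, with agent = Samir — so the exhaustive reading fails.

8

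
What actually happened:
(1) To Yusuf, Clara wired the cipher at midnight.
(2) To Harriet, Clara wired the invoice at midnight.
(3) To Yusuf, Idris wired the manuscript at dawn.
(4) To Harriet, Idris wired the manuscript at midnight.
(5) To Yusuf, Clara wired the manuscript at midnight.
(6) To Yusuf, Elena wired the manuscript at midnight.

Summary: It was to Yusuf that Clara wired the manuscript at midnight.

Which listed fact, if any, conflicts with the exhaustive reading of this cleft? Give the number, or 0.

0

The cleft puts "Yusuf" in focus and presupposes the open proposition with same agent, thing, setting (Clara / the manuscript / at midnight).
Exhaustivity: Yusuf is the only recipient satisfying that background.
Every other fact differs from the presupposition on some backgrounded slot, so none challenges the exhaustivity.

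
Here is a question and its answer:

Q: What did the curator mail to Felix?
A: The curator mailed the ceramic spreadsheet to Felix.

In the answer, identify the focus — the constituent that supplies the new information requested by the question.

the ceramic spreadsheet

The wh-word "what" asks about the direct object.
In the answer, "the curator" and "to Felix" are given — repeated from the question.
The constituent filling the direct object gap is "the ceramic spreadsheet"; that is the focus and would carry nuclear stress.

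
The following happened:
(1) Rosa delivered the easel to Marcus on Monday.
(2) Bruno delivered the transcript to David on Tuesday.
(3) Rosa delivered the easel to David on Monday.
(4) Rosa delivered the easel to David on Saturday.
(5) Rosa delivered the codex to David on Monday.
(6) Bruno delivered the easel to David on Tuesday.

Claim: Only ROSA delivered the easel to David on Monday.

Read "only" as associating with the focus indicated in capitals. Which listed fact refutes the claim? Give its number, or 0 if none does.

0

Focus (in capitals) is "Rosa" — the agent. "Only" excludes alternative agents while holding fixed the easel as thing and David as recipient and on Monday as setting.
Every other fact changes something in the background, not just the agent. Nothing refutes the claim.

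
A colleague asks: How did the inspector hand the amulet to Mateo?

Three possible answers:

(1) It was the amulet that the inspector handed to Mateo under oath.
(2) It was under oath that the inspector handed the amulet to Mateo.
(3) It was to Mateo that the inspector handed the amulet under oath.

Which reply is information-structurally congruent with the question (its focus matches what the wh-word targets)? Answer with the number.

2

The question word "how" targets the manner.
Option (1) clefts "the amulet" — the direct object, not what was asked.
Option (2) clefts "under oath" — that matches what the question asks about.
Option (3) clefts "to Mateo" — the recipient, not what was asked.
So the congruent reply is (2).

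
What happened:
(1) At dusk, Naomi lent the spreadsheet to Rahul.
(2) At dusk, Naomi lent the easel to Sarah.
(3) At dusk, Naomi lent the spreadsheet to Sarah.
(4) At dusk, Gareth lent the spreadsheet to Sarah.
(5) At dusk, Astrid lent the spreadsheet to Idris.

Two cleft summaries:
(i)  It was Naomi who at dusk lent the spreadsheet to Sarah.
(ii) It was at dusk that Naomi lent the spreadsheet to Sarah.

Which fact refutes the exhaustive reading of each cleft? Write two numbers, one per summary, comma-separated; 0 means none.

4, 0

Summary (i) focuses "Naomi" (the agent); background same thing, recipient, setting (the spreadsheet / Sarah / at dusk). Fact (4) matches that background with agent = Gareth — refutes (i).
Summary (ii) focuses "at dusk" (the setting); background same agent, thing, recipient (Naomi / the spreadsheet / Sarah). No fact matches that background with a different setting, so 0.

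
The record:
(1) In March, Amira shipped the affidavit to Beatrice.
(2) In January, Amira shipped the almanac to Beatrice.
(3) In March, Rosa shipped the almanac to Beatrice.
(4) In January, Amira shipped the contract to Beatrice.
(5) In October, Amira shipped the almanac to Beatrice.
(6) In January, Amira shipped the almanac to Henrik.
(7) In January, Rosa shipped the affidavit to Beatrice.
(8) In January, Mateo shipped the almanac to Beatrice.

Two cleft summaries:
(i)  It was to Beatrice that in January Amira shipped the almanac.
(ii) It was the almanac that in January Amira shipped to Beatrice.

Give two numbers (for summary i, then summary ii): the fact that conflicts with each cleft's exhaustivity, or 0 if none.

6, 4

Summary (i) focuses "Beatrice" (the recipient); background same agent, thing, setting (Amira / the almanac / in January). Fact (6) matches that background with recipient = Henrik — refutes (i).
Summary (ii) focuses "the almanac" (the thing); background same agent, recipient, setting (Amira / Beatrice / in January). Fact (4) matches that background with thing = the contract — refutes (ii).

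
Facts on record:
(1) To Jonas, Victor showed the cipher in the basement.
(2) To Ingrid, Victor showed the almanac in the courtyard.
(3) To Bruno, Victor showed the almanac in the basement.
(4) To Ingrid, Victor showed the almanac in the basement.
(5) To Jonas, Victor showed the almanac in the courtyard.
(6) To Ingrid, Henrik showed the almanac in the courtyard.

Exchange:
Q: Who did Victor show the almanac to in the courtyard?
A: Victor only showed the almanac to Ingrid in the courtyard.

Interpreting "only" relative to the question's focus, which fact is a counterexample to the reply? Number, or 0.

5

The question "Who did ... to ...?" targets the recipient, so in the reply the focus falls on "Ingrid".
"Only" then excludes alternative recipients while the background — agent = Victor, thing = the almanac, setting = in the courtyard — is held fixed.
Fact (5) keeps agent = Victor, thing = the almanac, setting = in the courtyard but has recipient = Jonas; that refutes the reply.
(Fact (4) would refute a reading with focus on the setting — but that is not what the question asks.)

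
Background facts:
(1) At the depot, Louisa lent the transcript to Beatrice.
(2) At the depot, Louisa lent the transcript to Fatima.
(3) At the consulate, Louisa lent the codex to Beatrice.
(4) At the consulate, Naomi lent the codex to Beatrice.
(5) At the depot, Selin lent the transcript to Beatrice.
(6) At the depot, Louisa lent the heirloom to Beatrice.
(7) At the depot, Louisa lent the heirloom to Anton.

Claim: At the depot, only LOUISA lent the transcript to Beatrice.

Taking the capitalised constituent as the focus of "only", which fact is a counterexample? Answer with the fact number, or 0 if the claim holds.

5

The capitals mark "Louisa" as focus. So "only" rules out other agents, with the rest (thing = the transcript, recipient = Beatrice, setting = at the depot) as background.
Fact (5) matches on thing = the transcript, recipient = Beatrice, setting = at the depot, but has agent = Selin instead. That refutes the claim.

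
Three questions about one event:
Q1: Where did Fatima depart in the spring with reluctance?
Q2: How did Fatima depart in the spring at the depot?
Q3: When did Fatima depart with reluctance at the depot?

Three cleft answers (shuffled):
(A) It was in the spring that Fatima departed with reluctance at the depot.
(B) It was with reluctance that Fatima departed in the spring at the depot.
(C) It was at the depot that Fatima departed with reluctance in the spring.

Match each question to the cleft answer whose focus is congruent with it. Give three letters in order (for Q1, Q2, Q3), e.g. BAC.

CBA

Q1 asks about the location; cleft (C) focuses "at the depot", which is the location — so Q1 → C.
Q2 asks about the manner; cleft (B) focuses "with reluctance", which is the manner — so Q2 → B.
Q3 asks about the time; cleft (A) focuses "in the spring", which is the time — so Q3 → A.
Mapping: Q1→C, Q2→B, Q3→A.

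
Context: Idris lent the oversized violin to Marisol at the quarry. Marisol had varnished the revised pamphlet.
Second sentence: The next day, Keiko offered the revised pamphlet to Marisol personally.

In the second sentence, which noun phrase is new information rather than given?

Keiko

"the revised pamphlet" and "Marisol" in the second sentence are given — already mentioned in the context.
"Keiko" has no antecedent in the context; it is discourse-new.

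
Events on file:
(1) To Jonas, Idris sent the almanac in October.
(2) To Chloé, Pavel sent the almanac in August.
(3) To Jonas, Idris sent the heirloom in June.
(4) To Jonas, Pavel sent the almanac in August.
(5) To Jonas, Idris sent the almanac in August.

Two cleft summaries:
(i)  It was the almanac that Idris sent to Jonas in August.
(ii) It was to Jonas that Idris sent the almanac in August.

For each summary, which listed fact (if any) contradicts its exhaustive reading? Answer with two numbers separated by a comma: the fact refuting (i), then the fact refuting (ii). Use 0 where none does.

Summary (i) focuses "the almanac" (the thing); background agent = Idris, recipient = Jonas, setting = in August. No fact matches that background with a different thing, so 0.
Summary (ii) focuses "Jonas" (the recipient); background agent = Idris, thing = the almanac, setting = in August. No fact matches that background with a different recipient, so 0.

0, 0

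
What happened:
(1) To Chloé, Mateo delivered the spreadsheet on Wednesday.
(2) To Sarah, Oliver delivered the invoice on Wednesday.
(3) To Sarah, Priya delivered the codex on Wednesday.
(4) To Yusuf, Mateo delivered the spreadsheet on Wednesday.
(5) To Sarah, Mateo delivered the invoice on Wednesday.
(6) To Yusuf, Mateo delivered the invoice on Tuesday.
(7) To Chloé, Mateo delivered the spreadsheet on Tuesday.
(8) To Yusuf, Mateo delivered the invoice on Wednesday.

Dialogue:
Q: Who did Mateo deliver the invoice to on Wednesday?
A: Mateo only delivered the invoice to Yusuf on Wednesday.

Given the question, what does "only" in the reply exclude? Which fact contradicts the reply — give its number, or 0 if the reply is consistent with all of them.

5

Answering "Who did ... to ...?" puts focus on the recipient — here, "Yusuf".
"Only" then excludes alternative recipients while the background — same agent, thing, setting (Mateo / the invoice / on Wednesday) — is held fixed.
Fact (5) shares the background with a different recipient (Sarah) — counterexample.
(Fact (4) would refute a reading with focus on the thing — but that is not what the question asks.)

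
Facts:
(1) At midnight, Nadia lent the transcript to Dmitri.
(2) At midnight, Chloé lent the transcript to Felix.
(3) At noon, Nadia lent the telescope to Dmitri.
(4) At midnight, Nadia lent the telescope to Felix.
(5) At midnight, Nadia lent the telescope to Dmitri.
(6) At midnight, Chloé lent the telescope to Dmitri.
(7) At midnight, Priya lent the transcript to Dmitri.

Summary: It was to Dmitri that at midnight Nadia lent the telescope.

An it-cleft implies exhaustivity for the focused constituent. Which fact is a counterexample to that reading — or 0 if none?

4

The cleft puts "Dmitri" in focus and presupposes the open proposition with same agent, thing, setting (Nadia / the telescope / at midnight).
Exhaustivity: Dmitri is the only recipient satisfying that background.
Fact (4) shares the background but with recipient = Felix; exhaustivity is violated.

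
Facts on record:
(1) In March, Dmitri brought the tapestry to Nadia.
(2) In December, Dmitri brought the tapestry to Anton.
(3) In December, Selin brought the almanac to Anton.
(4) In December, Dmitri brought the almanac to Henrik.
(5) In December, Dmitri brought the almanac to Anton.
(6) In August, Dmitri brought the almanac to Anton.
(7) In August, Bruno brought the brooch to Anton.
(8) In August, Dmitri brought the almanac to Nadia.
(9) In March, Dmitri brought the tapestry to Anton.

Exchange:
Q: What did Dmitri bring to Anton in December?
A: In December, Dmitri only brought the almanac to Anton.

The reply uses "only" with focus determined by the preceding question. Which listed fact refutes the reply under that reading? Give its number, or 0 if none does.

Answering "What did ...?" puts focus on the thing — here, "the almanac".
"Only" then excludes alternative things while the background — Dmitri as agent and Anton as recipient and in December as setting — is held fixed.
Fact (2) keeps Dmitri as agent and Anton as recipient and in December as setting but has thing = the tapestry; that refutes the reply.
(Fact (6) would refute a reading with focus on the setting — but that is not what the question asks.)

2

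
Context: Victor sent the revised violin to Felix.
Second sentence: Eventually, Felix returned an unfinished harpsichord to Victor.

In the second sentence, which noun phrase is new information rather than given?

an unfinished harpsichord

"Felix" and "Victor" in the second sentence are given — already mentioned in the context.
"an unfinished harpsichord" has no antecedent in the context; it is discourse-new (the indefinite article also signals a new referent).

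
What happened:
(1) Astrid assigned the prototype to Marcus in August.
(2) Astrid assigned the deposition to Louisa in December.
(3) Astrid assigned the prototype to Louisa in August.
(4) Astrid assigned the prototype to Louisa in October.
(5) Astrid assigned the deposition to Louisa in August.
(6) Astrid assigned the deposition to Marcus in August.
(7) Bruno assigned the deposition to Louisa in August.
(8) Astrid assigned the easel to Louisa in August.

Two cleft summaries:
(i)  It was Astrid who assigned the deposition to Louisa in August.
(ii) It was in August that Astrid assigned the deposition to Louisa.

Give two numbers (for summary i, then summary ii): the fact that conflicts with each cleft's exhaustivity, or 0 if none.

Summary (i) focuses "Astrid" (the agent); background same thing, recipient, setting (the deposition / Louisa / in August). Fact (7) matches that background with agent = Bruno — refutes (i).
Summary (ii) focuses "in August" (the setting); background same agent, thing, recipient (Astrid / the deposition / Louisa). Fact (2) matches that background with setting = in December — refutes (ii).

7, 2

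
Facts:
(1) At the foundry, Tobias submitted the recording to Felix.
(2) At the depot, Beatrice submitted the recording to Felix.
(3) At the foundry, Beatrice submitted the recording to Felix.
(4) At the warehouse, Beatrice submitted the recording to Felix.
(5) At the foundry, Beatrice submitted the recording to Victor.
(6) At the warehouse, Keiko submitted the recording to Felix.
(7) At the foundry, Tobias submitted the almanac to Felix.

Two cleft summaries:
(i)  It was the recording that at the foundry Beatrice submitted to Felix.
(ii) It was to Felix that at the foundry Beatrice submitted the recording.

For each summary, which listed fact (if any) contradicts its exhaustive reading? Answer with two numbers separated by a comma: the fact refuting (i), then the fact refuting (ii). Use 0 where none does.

(i): focus "the recording". No fact shares agent = Beatrice, recipient = Felix, setting = at the foundry with a different thing. 0.
(ii): focus "Felix". Looking for agent = Beatrice, thing = the recording, setting = at the foundry with some other recipient — fact (5) has Victor there. Refuted.

0, 5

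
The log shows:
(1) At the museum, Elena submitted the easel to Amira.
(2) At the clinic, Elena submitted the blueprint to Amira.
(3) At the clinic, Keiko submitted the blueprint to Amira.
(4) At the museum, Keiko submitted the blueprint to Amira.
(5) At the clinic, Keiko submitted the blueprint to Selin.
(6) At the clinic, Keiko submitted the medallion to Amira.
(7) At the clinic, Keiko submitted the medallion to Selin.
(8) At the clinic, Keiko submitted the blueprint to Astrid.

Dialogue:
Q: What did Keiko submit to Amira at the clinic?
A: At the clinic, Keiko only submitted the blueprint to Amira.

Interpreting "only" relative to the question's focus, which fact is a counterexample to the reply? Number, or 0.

6

The question "What did ...?" targets the thing, so in the reply the focus falls on "the blueprint".
So "only" ranges over things; the rest (same agent, recipient, setting (Keiko / Amira / at the clinic)) is presupposed.
Fact (6) keeps same agent, recipient, setting (Keiko / Amira / at the clinic) but has thing = the medallion; that refutes the reply.
(Fact (5) would refute a reading with focus on the recipient — but that is not what the question asks.)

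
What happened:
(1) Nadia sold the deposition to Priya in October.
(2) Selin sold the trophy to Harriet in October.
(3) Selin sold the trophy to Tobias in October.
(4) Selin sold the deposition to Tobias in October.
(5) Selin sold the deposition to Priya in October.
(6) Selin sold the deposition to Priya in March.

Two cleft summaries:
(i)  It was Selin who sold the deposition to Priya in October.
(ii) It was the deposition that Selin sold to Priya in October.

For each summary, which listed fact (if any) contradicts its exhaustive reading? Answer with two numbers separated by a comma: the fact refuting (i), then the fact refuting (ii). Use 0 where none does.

1, 0

Summary (i) focuses "Selin" (the agent); background same thing, recipient, setting (the deposition / Priya / in October). Fact (1) matches that background with agent = Nadia — refutes (i).
Summary (ii) focuses "the deposition" (the thing); background same agent, recipient, setting (Selin / Priya / in October). No fact matches that background with a different thing, so 0.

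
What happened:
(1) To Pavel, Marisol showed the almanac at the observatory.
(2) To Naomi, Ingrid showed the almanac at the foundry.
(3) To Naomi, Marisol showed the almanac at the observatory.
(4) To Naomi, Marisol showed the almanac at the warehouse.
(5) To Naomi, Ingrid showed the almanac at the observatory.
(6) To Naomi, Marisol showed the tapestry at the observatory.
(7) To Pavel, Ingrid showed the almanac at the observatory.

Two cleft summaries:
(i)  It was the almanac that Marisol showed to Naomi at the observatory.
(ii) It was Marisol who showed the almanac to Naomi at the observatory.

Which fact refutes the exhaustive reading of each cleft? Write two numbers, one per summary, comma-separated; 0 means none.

6, 5

Summary (i) focuses "the almanac" (the thing); background same agent, recipient, setting (Marisol / Naomi / at the observatory). Fact (6) matches that background with thing = the tapestry — refutes (i).
Summary (ii) focuses "Marisol" (the agent); background same thing, recipient, setting (the almanac / Naomi / at the observatory). Fact (5) matches that background with agent = Ingrid — refutes (ii).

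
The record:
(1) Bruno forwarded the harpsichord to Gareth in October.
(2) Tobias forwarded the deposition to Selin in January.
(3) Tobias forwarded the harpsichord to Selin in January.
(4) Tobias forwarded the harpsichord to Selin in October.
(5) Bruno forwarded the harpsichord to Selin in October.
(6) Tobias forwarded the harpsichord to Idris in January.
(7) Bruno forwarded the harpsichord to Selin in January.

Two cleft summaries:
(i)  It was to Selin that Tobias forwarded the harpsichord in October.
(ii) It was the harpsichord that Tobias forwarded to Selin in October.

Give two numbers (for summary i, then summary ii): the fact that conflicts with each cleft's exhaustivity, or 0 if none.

Summary (i) focuses "Selin" (the recipient); background agent = Tobias, thing = the harpsichord, setting = in October. No fact matches that background with a different recipient, so 0.
Summary (ii) focuses "the harpsichord" (the thing); background agent = Tobias, recipient = Selin, setting = in October. No fact matches that background with a different thing, so 0.

0, 0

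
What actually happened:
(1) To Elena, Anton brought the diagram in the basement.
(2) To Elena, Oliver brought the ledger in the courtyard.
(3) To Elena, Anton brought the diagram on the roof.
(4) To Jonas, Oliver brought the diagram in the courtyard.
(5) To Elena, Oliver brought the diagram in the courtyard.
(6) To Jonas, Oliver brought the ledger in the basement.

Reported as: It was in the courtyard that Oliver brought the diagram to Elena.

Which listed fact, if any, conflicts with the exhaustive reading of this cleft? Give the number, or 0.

0

Focus of the cleft: "in the courtyard" (the setting). Presupposed background: agent = Oliver, thing = the diagram, recipient = Elena.
Exhaustivity: in the courtyard is the only setting satisfying that background.
No listed fact matches the background with a different setting. Exhaustivity holds.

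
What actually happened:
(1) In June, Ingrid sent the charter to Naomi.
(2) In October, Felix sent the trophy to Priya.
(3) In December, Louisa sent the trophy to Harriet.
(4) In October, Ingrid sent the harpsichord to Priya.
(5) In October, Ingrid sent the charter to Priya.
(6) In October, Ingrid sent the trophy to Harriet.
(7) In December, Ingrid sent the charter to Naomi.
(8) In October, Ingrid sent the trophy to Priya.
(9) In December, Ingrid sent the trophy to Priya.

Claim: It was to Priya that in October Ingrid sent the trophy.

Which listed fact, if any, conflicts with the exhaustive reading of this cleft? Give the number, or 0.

6

Focus of the cleft: "Priya" (the recipient). Presupposed background: agent = Ingrid, thing = the trophy, setting = in October.
Exhaustivity: Priya is the only recipient satisfying that background.
But fact (6) also has agent = Ingrid, thing = the trophy, setting = in October, with recipient = Harriet — so the exhaustive reading fails.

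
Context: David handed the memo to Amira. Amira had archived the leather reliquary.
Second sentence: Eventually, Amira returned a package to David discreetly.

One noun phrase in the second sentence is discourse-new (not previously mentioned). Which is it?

a package

"Amira" and "David" in the second sentence are given — already mentioned in the context.
"a package" has no antecedent in the context; it is discourse-new (the indefinite article also signals a new referent).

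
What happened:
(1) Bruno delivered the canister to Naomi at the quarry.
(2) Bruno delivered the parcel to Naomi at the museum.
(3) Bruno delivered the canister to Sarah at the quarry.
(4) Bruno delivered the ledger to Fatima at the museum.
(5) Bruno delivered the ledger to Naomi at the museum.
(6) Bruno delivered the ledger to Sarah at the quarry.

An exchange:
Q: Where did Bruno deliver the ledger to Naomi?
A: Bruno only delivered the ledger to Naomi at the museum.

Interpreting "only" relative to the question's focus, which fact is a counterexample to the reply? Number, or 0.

0

Answering "Where did ...?" puts focus on the setting — here, "at the museum".
"Only" then excludes alternative settings while the background — Bruno as agent and the ledger as thing and Naomi as recipient — is held fixed.
No listed fact shares that background with another setting. Nothing contradicts the reply.
(Fact (2) would refute a reading with focus on the thing — but that is not what the question asks.)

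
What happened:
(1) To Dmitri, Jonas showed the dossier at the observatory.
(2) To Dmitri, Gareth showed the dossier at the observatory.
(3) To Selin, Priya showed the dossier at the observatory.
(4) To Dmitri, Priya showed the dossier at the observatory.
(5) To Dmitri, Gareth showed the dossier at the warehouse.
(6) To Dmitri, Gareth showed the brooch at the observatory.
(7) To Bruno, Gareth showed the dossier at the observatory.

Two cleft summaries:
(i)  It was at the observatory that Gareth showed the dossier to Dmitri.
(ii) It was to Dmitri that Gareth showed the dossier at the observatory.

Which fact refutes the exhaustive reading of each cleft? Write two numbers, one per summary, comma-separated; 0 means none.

5, 7

Summary (i) focuses "at the observatory" (the setting); background same agent, thing, recipient (Gareth / the dossier / Dmitri). Fact (5) matches that background with setting = at the warehouse — refutes (i).
Summary (ii) focuses "Dmitri" (the recipient); background same agent, thing, setting (Gareth / the dossier / at the observatory). Fact (7) matches that background with recipient = Bruno — refutes (ii).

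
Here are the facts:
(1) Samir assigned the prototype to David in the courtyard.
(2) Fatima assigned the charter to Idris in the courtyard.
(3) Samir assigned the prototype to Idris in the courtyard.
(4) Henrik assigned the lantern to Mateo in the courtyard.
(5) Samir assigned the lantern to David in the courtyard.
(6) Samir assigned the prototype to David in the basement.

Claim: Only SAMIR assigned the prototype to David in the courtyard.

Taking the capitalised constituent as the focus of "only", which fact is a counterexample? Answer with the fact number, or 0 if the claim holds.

0

The capitals mark "Samir" as focus. So "only" rules out other agents, with the rest (thing = the prototype, recipient = David, setting = in the courtyard) as background.
Every other fact changes something in the background, not just the agent. Nothing refutes the claim.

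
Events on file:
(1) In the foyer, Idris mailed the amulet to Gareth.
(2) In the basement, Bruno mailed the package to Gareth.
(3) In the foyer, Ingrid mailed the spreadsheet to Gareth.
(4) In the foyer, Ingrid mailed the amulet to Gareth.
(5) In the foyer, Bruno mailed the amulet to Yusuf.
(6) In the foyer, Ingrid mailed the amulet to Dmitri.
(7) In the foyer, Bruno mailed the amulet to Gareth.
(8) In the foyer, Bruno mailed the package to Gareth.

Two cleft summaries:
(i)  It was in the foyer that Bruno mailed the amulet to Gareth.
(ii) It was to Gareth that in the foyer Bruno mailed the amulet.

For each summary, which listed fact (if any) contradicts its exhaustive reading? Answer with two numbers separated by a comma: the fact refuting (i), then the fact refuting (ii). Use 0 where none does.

0, 5

(i): focus "in the foyer". No fact shares agent = Bruno, thing = the amulet, recipient = Gareth with a different setting. 0.
(ii): focus "Gareth". Looking for agent = Bruno, thing = the amulet, setting = in the foyer with some other recipient — fact (5) has Yusuf there. Refuted.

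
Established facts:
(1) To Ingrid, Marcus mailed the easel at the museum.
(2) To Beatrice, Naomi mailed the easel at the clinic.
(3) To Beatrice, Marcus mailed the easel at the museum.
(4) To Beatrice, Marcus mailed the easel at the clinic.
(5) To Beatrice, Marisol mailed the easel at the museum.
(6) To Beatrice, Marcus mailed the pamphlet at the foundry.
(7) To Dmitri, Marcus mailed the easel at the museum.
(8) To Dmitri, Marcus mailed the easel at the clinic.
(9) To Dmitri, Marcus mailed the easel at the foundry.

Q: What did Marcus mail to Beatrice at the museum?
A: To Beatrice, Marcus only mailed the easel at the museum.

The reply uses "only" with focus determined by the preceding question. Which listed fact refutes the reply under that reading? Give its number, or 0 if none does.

0

Answering "What did ...?" puts focus on the thing — here, "the easel".
So "only" ranges over things; the rest (same agent, recipient, setting (Marcus / Beatrice / at the museum)) is presupposed.
No listed fact shares that background with another thing. Nothing contradicts the reply.
(Fact (4) would refute a reading with focus on the setting — but that is not what the question asks.)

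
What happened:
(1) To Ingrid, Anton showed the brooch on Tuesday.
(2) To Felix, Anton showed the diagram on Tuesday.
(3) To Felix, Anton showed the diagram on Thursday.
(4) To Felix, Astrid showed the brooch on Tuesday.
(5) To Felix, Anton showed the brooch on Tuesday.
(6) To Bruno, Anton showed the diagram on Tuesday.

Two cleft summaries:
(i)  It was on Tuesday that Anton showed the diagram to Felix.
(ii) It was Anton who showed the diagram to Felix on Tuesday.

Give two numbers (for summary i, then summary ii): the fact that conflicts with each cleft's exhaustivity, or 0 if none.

3, 0

Summary (i) focuses "on Tuesday" (the setting); background Anton as agent and the diagram as thing and Felix as recipient. Fact (3) matches that background with setting = on Thursday — refutes (i).
Summary (ii) focuses "Anton" (the agent); background the diagram as thing and Felix as recipient and on Tuesday as setting. No fact matches that background with a different agent, so 0.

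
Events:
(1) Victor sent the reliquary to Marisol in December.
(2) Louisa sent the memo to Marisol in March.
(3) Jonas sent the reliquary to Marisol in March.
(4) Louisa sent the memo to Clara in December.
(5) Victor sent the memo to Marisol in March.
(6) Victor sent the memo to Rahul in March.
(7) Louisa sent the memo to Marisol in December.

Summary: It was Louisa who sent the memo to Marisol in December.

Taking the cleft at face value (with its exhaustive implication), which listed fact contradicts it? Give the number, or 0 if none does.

0

Focus of the cleft: "Louisa" (the agent). Presupposed background: thing = the memo, recipient = Marisol, setting = in December.
The exhaustive reading says no other agent fits that background.
Every other fact differs from the presupposition on some backgrounded slot, so none challenges the exhaustivity.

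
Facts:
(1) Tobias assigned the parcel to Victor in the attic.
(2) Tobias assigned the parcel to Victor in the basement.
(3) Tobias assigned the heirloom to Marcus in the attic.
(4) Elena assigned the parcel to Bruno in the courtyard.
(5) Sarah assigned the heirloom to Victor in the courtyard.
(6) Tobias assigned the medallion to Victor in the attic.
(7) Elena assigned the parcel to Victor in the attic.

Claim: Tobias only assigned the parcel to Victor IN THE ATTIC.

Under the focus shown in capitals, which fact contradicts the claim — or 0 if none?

2

Focus (in capitals) is "in the attic" — the setting. "Only" excludes alternative settings while holding fixed agent = Tobias, thing = the parcel, recipient = Victor.
Fact (2) matches on agent = Tobias, thing = the parcel, recipient = Victor, but has setting = in the basement instead. That refutes the claim.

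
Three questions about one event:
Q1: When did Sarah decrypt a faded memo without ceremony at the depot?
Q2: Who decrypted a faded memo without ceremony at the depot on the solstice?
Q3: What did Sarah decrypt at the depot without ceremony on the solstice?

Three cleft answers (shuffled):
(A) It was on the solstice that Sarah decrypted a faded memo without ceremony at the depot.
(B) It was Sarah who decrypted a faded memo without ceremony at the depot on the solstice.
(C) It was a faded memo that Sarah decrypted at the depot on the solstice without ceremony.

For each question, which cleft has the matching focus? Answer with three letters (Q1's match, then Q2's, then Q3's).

Q1 asks about the time; cleft (A) focuses "on the solstice", which is the time — so Q1 → A.
Q2 asks about the subject (agent); cleft (B) focuses "Sarah", which is the subject (agent) — so Q2 → B.
Q3 asks about the direct object; cleft (C) focuses "a faded memo", which is the direct object — so Q3 → C.
Mapping: Q1→A, Q2→B, Q3→C.

ABC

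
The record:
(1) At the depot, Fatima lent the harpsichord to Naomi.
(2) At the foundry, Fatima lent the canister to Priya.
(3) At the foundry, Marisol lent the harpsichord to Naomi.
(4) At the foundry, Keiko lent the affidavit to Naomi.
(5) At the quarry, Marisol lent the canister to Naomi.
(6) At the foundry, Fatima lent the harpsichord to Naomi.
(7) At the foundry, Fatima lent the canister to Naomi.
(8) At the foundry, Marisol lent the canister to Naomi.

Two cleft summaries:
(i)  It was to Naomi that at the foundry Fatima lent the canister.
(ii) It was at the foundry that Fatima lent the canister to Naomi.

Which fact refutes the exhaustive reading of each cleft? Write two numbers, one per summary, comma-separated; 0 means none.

(i): focus "Naomi". Looking for Fatima as agent and the canister as thing and at the foundry as setting with some other recipient — fact (2) has Priya there. Refuted.
(ii): focus "at the foundry". No fact shares Fatima as agent and the canister as thing and Naomi as recipient with a different setting. 0.

2, 0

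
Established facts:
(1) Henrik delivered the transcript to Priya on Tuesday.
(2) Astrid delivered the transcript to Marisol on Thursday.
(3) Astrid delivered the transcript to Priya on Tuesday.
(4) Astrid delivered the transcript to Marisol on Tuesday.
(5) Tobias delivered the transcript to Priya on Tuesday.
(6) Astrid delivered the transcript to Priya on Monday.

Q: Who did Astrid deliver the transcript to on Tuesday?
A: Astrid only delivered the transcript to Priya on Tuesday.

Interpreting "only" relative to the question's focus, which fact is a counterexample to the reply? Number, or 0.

The question "Who did ... to ...?" targets the recipient, so in the reply the focus falls on "Priya".
So "only" ranges over recipients; the rest (same agent, thing, setting (Astrid / the transcript / on Tuesday)) is presupposed.
Fact (4) keeps same agent, thing, setting (Astrid / the transcript / on Tuesday) but has recipient = Marisol; that refutes the reply.
(Fact (6) would refute a reading with focus on the setting — but that is not what the question asks.)

4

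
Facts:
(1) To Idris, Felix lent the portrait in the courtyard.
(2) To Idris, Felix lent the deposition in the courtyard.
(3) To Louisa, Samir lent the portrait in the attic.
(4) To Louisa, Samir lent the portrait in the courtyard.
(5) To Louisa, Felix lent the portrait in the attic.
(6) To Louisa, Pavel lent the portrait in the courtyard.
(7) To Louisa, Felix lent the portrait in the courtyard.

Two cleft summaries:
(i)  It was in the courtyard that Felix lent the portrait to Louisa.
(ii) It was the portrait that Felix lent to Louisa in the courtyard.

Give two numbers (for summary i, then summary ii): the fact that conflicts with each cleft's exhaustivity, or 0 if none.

Summary (i) focuses "in the courtyard" (the setting); background same agent, thing, recipient (Felix / the portrait / Louisa). Fact (5) matches that background with setting = in the attic — refutes (i).
Summary (ii) focuses "the portrait" (the thing); background same agent, recipient, setting (Felix / Louisa / in the courtyard). No fact matches that background with a different thing, so 0.

5, 0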